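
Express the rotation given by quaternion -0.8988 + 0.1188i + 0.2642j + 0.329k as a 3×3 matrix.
[[0.6439, 0.6542, -0.3968], [-0.5286, 0.7553, 0.3874], [0.5531, -0.0397, 0.8322]]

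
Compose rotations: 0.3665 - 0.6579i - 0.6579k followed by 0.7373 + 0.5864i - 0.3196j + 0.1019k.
0.7231 - 0.0599i + 0.2016j - 0.658k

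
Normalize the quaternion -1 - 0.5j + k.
-0.6667 - 0.3333j + 0.6667k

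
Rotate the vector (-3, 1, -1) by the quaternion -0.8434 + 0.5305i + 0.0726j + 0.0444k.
(-2.729, -0.475, -1.824)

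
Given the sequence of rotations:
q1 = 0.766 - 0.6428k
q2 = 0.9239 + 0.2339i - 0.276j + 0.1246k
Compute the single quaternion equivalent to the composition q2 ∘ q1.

q2 · q1 = 0.7878 + 0.3566i - 0.0611j - 0.4984k
0.7878 + 0.3566i - 0.0611j - 0.4984k


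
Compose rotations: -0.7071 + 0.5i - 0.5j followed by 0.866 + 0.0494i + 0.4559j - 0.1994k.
-0.4091 + 0.2984i - 0.8551j - 0.1117k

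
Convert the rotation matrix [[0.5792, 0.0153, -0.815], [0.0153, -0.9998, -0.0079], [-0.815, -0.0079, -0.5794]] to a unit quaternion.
0.8886i + 0.0086j - 0.4586k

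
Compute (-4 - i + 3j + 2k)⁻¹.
-0.1333 + 0.0333i - 0.1j - 0.0667k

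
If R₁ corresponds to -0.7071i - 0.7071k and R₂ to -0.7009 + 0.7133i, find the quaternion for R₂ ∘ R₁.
0.5044 + 0.4956i + 0.5044j + 0.4956k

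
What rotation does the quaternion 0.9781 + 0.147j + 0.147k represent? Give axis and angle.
axis = (0, √2/2, √2/2), θ = 24°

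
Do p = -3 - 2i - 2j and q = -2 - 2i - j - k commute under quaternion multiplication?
No: pq = 12i + 5j + k ≠ 8i + 9j + 5k = qp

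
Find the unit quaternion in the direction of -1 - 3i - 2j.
-0.2673 - 0.8018i - 0.5345j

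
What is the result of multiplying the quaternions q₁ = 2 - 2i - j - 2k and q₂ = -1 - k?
-4 + 3i - j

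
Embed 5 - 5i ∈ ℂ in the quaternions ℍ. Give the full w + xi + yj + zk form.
5 - 5i + 0j + 0k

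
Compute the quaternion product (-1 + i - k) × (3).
-3 + 3i - 3k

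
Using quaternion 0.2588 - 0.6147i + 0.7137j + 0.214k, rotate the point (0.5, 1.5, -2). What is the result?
(-1.75, -1.402, 1.214)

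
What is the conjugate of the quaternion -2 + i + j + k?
-2 - i - j - k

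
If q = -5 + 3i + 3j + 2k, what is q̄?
-5 - 3i - 3j - 2k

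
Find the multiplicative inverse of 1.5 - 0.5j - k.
0.4286 + 0.1429j + 0.2857k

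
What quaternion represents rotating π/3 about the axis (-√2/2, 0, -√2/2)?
0.866 - 0.3536i - 0.3536k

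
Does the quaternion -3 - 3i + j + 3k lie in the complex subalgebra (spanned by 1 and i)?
No. The quaternion -3 - 3i + j + 3k has j-coefficient y = 1 and k-coefficient z = 3, not both zero, so it does not lie in the complex subalgebra spanned by 1 and i.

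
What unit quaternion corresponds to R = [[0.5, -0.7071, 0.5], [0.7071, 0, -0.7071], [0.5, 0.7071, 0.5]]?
0.7071 + 0.5i + 0.5k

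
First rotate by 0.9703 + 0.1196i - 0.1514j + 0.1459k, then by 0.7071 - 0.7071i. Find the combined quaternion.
0.7707 - 0.6015i - 0.0039j + 0.2102k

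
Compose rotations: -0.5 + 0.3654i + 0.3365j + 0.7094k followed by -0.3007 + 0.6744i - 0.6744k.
0.3823 - 0.2201i - 0.826j + 0.3508k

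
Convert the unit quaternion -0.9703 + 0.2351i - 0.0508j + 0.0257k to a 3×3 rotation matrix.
[[0.9935, 0.026, 0.1107], [-0.0738, 0.8881, 0.4536], [-0.0865, -0.4588, 0.8843]]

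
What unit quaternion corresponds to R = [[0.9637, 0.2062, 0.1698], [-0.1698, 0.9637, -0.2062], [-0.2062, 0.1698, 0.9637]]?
0.9863 + 0.0953i + 0.0953j - 0.0953k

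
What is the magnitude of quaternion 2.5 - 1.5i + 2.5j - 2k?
4.33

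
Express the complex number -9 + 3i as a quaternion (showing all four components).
-9 + 3i + 0j + 0k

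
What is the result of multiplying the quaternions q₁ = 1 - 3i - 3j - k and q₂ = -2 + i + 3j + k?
11 + 7i + 11j - 3k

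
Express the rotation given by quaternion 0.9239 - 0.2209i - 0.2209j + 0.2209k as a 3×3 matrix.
[[0.8048, -0.3106, -0.5058], [0.5058, 0.8048, 0.3106], [0.3106, -0.5058, 0.8048]]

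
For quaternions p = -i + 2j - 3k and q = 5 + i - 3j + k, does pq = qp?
No: pq = 10 - 12i + 8j - 14k ≠ 10 + 2i + 12j - 16k = qp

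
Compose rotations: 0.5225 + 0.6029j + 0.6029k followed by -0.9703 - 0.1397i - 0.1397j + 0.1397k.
-0.507 - 0.2414i - 0.5738j - 0.5962k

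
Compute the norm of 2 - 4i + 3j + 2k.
√33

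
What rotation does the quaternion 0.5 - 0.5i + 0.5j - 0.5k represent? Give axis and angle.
axis = (-√3/3, √3/3, -√3/3), θ = 2π/3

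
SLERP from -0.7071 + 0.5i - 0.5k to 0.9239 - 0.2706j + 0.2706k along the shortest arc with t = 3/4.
-0.9055 + 0.134i + 0.2097j - 0.3437k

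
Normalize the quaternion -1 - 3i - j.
-0.3015 - 0.9045i - 0.3015j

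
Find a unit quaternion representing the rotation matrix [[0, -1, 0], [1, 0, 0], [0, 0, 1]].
0.7071 + 0.7071k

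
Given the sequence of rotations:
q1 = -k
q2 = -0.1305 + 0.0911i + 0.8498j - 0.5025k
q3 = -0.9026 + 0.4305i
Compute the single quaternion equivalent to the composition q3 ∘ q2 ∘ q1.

q2 · q1 = -0.5025 - 0.8498i + 0.0911j + 0.1305k
q3 · q2 · q1 = 0.8194 + 0.5507i - 0.1384j - 0.0786k
0.8194 + 0.5507i - 0.1384j - 0.0786k


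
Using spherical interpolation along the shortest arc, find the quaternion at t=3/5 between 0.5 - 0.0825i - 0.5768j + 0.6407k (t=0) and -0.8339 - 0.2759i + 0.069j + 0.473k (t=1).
0.9141 + 0.1663i - 0.3697j - 0.0108k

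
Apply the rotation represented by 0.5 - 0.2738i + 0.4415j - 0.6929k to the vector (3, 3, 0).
(0.303, -3.134, -2.843)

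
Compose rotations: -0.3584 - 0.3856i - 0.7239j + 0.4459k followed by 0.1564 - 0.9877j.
-0.771 - 0.5007i + 0.2408j - 0.3111k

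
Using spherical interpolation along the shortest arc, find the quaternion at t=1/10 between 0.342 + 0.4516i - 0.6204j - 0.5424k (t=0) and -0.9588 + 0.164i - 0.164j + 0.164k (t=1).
0.4585 + 0.4104i - 0.5722j - 0.5422k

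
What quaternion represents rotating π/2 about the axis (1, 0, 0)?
0.7071 + 0.7071i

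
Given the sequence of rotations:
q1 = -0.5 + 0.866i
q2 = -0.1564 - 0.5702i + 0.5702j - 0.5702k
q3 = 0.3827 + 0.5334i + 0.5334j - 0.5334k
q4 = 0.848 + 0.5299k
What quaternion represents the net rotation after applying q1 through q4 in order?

q2 · q1 = 0.572 + 0.1497i - 0.7789j - 0.2087k
q3 · q2 · q1 = 0.4432 - 0.1644i + 0.0385j - 0.8803k
q4 · q3 · q2 · q1 = 0.8423 - 0.1598i - 0.0545j - 0.5116k
0.8423 - 0.1598i - 0.0545j - 0.5116k


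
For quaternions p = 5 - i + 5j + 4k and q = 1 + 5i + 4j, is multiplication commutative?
No: pq = -10 + 8i + 45j - 25k ≠ -10 + 40i + 5j + 33k = qp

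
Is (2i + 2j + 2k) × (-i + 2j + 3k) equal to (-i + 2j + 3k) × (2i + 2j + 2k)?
No: pq = -8 + 2i - 8j + 6k ≠ -8 - 2i + 8j - 6k = qp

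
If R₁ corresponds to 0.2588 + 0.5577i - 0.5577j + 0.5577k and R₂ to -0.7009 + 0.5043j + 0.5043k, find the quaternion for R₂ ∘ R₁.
-0.1814 + 0.1716i + 0.8027j - 0.5416k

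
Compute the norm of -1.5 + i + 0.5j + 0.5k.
1.936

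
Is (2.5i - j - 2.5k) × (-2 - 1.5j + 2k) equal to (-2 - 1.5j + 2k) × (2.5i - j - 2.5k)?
No: pq = 3.5 - 10.75i - 3j + 1.25k ≠ 3.5 + 0.75i + 7j + 8.75k = qp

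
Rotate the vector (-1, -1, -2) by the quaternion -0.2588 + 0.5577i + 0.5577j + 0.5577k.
(-1.333, -1.911, -0.756)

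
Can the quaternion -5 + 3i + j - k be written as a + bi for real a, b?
No. The quaternion -5 + 3i + j - k has j-coefficient y = 1 and k-coefficient z = -1, not both zero, so it does not lie in the complex subalgebra spanned by 1 and i.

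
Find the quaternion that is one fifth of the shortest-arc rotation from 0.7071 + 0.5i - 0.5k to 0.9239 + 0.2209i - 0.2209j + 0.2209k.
0.801 + 0.4688i - 0.0499j - 0.369k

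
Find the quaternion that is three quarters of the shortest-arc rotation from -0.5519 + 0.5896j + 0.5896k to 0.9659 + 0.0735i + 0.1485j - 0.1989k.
-0.9399 - 0.0593i + 0.052j + 0.3322k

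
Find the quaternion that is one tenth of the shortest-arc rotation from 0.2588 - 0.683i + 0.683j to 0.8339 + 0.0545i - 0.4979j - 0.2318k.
0.1317 - 0.6683i + 0.7314j + 0.033k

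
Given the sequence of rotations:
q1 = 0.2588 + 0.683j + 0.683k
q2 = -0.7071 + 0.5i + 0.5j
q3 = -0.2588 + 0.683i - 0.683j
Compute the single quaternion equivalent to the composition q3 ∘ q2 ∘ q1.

q2 · q1 = -0.5245 + 0.4709i - 0.695j - 0.1414k
q3 · q2 · q1 = -0.6606 - 0.3835i + 0.6347j - 0.1165k
-0.6606 - 0.3835i + 0.6347j - 0.1165k


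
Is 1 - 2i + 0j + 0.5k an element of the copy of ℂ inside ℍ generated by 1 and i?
No. The quaternion 1 - 2i + 0.5k has j-coefficient y = 0 and k-coefficient z = 0.5, not both zero, so it does not lie in the complex subalgebra spanned by 1 and i.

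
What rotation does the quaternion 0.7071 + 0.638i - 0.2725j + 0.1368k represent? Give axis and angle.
axis = (0.9023, -0.3854, 0.1935), θ = π/2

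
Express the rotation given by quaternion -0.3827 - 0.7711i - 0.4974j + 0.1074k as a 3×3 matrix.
[[0.4821, 0.8493, 0.2151], [0.6849, -0.2123, -0.697], [-0.5463, 0.4834, -0.684]]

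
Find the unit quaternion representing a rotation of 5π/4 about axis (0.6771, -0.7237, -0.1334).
-0.3827 + 0.6256i - 0.6686j - 0.1232k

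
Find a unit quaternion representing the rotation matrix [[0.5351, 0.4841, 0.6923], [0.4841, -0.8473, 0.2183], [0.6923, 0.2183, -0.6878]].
0.8761i + 0.2763j + 0.3951k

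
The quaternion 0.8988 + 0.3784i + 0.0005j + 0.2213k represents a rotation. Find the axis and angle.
axis = (0.8632, 0.0011, 0.5048), θ = 52°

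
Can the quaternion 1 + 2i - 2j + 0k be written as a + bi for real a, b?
No. The quaternion 1 + 2i - 2j has j-coefficient y = -2 and k-coefficient z = 0, not both zero, so it does not lie in the complex subalgebra spanned by 1 and i.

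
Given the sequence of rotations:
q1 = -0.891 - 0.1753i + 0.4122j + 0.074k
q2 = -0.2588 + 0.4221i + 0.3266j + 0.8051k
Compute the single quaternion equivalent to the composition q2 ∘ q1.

q2 · q1 = 0.1104 - 0.6384i - 0.57j - 0.5053k
0.1104 - 0.6384i - 0.57j - 0.5053k


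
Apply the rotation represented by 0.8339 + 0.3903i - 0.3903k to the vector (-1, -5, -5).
(-2.427, 1.952, -6.427)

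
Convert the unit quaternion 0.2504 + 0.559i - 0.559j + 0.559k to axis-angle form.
axis = (√3/3, -√3/3, √3/3), θ = 151°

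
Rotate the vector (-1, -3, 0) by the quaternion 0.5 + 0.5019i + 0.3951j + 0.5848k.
(0.561, -0.418, -3.084)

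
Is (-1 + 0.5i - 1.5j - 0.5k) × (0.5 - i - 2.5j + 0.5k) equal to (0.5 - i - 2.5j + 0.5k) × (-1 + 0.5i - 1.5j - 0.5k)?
No: pq = -3.5 - 0.75i + 2j - 3.5k ≠ -3.5 + 3.25i + 1.5j + 2k = qp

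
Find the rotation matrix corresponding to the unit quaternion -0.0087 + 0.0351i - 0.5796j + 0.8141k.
[[-0.9974, -0.0265, 0.0672], [-0.0549, -0.328, -0.9431], [0.0471, -0.9443, 0.3257]]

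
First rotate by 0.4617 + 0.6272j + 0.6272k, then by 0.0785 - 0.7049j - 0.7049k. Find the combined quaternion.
0.9205 - 0.2762j - 0.2762k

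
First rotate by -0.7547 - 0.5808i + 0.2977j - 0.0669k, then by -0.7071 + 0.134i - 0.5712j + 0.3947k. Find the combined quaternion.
0.8079 + 0.2303i + 0.0003j - 0.5424k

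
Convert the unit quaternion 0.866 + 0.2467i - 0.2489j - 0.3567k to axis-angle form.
axis = (0.4934, -0.4978, -0.7133), θ = π/3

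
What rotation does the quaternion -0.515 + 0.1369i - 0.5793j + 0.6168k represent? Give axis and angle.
axis = (0.1597, -0.6758, 0.7196), θ = 242°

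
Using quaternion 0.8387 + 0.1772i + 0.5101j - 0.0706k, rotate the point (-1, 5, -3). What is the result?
(-1.465, 5.682, 0.756)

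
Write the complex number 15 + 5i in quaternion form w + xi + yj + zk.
15 + 5i + 0j + 0k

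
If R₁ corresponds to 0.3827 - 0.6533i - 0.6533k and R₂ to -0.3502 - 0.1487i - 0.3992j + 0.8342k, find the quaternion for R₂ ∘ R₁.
0.3138 + 0.4327i - 0.7949j + 0.2872k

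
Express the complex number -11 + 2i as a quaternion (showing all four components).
-11 + 2i + 0j + 0k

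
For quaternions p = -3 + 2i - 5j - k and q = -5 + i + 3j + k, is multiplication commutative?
No: pq = 29 - 15i + 13j + 13k ≠ 29 - 11i + 19j - 9k = qp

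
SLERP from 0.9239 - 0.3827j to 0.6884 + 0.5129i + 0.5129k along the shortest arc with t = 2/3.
0.8413 + 0.3685i - 0.1436j + 0.3685k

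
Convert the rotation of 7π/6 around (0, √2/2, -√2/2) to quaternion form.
-0.2588 + 0.683j - 0.683k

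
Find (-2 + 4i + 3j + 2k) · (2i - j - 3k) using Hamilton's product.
1 - 11i + 18j - 4k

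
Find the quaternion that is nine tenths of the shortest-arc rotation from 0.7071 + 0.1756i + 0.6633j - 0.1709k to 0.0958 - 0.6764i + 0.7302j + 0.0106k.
0.178 - 0.614i + 0.7689j - 0.0113k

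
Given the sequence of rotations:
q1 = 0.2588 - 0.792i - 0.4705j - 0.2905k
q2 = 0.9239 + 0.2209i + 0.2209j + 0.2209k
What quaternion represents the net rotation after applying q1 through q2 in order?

q2 · q1 = 0.5822 - 0.6348i - 0.4883j - 0.1402k
0.5822 - 0.6348i - 0.4883j - 0.1402k


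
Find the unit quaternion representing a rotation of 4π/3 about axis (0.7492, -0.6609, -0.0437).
-0.5 + 0.6488i - 0.5724j - 0.0378k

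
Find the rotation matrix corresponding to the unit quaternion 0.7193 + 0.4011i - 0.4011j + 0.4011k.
[[0.3565, -0.8988, -0.2553], [0.2553, 0.3565, -0.8988], [0.8988, 0.2553, 0.3565]]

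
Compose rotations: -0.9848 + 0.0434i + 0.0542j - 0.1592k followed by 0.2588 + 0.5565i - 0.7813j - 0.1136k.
-0.2548 - 0.4063i + 0.8671j + 0.1347k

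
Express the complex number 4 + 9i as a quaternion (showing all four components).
4 + 9i + 0j + 0k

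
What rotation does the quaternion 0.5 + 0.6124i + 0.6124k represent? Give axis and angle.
axis = (√2/2, 0, √2/2), θ = 2π/3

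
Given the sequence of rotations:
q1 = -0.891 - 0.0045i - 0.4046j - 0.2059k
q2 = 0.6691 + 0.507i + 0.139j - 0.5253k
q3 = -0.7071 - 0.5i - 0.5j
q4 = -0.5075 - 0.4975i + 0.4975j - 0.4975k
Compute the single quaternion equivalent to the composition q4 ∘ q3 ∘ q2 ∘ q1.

q2 · q1 = -0.6458 - 0.6959i - 0.2878j + 0.1258k
q3 · q2 · q1 = -0.0352 + 0.7521i + 0.5893j - 0.293k
q4 · q3 · q2 · q1 = -0.0469 - 0.2168i - 0.8365j - 0.5011k
-0.0469 - 0.2168i - 0.8365j - 0.5011k


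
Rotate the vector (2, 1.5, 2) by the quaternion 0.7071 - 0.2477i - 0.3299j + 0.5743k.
(-2.23, 2.22, 0.589)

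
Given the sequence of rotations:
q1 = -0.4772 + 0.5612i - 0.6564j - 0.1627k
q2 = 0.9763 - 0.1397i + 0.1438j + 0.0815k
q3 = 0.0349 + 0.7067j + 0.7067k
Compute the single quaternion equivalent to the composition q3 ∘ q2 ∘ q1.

q2 · q1 = -0.2798 + 0.6447i - 0.6865j - 0.1867k
q3 · q2 · q1 = 0.6073 + 0.3757i + 0.2339j - 0.6599k
0.6073 + 0.3757i + 0.2339j - 0.6599k


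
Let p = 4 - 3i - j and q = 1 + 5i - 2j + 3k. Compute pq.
17 + 14i + 23k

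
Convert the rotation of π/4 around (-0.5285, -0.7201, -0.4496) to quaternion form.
0.9239 - 0.2022i - 0.2756j - 0.1721k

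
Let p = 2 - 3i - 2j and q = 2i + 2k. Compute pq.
6 + 6j + 8k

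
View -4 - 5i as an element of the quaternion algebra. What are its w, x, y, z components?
-4 - 5i + 0j + 0k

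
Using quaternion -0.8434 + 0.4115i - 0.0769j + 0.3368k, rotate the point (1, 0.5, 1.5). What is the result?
(1.624, 0.549, 0.749)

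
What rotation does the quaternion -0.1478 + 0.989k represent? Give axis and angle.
axis = (0, 0, 1), θ = 197°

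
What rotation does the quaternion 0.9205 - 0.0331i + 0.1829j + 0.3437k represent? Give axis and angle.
axis = (-0.0847, 0.4681, 0.8796), θ = 46°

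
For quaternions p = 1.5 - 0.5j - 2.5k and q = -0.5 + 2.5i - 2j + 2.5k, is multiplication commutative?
No: pq = 4.5 - 2.5i - 9j + 6.25k ≠ 4.5 + 10i + 3.5j + 3.75k = qp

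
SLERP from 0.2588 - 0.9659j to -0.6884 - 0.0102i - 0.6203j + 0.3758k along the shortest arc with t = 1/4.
0.0021 - 0.0032i - 0.9932j + 0.1161k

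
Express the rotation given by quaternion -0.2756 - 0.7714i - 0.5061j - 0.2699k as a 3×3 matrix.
[[0.342, 0.632, 0.6954], [0.9296, -0.3358, -0.152], [0.1374, 0.6984, -0.7024]]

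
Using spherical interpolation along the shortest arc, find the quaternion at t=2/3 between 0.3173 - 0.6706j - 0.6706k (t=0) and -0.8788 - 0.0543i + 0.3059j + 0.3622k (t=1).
0.7341 + 0.0382i - 0.4592j - 0.4988k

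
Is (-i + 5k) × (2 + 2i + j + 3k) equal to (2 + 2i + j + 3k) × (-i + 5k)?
No: pq = -13 - 7i + 13j + 9k ≠ -13 + 3i - 13j + 11k = qp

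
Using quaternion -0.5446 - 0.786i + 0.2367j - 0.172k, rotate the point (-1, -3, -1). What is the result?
(0.837, 2.007, -2.505)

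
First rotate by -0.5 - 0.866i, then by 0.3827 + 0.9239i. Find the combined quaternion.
0.6087 - 0.7934i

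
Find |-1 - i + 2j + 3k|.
√15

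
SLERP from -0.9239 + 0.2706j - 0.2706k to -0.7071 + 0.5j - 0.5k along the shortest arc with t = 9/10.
-0.7343 + 0.48j - 0.48k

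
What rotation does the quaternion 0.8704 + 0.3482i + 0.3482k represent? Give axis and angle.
axis = (√2/2, 0, √2/2), θ = 59°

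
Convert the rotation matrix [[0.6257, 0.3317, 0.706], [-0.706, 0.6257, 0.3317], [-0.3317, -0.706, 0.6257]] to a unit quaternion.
0.8481 - 0.3059i + 0.3059j - 0.3059k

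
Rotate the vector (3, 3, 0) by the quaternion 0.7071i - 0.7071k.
(0, -3, -3)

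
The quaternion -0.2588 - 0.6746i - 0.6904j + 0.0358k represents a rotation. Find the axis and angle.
axis = (-0.6984, -0.7148, 0.0371), θ = 7π/6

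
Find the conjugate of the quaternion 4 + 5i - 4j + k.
4 - 5i + 4j - k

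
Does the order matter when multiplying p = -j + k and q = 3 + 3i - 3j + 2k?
Yes: pq = -5 + i + 6k ≠ -5 - i - 6j = qp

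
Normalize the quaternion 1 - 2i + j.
0.4082 - 0.8165i + 0.4082j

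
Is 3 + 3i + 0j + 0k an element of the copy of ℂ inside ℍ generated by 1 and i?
Yes. The quaternion 3 + 3i has j- and k-coefficients y = z = 0, so it lies in the complex subalgebra spanned by 1 and i.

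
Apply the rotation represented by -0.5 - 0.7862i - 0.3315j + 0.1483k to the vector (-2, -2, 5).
(-2.32, -4.608, -2.526)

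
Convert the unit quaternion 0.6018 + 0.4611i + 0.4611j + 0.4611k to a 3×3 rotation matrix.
[[0.1495, -0.1298, 0.9802], [0.9802, 0.1495, -0.1298], [-0.1298, 0.9802, 0.1495]]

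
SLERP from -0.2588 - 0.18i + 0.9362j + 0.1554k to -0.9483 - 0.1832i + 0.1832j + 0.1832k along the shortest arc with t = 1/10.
-0.3578 - 0.1908i + 0.8986j + 0.1678k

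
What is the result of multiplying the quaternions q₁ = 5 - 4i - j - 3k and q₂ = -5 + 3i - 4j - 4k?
-29 + 27i - 40j + 14k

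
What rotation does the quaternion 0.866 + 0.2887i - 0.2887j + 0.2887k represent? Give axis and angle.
axis = (√3/3, -√3/3, √3/3), θ = π/3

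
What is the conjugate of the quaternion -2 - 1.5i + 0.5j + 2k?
-2 + 1.5i - 0.5j - 2k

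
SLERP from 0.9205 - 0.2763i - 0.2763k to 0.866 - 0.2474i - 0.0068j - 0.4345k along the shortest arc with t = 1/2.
0.8965 - 0.2628i - 0.0034j - 0.3567k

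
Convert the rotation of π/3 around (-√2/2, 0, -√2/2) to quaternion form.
0.866 - 0.3536i - 0.3536k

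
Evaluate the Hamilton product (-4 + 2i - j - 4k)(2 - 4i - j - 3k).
-13 + 19i + 24j - 2k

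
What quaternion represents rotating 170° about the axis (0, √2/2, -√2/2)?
0.0872 + 0.7044j - 0.7044k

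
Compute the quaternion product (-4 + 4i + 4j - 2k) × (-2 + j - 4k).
-4 - 22i + 4j + 24k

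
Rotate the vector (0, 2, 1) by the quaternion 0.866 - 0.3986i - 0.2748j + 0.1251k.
(-0.571, 1.923, -0.987)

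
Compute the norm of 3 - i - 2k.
√14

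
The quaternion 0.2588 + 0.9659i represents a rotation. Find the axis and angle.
axis = (1, 0, 0), θ = 5π/6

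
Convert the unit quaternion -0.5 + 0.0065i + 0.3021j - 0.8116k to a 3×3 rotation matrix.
[[-0.4999, -0.8077, -0.3127], [0.8155, -0.3175, -0.4839], [0.2915, -0.4969, 0.8174]]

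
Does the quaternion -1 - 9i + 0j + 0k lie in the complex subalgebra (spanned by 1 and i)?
Yes. The quaternion -1 - 9i has j- and k-coefficients y = z = 0, so it lies in the complex subalgebra spanned by 1 and i.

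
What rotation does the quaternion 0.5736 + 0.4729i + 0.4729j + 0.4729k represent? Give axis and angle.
axis = (√3/3, √3/3, √3/3), θ = 110°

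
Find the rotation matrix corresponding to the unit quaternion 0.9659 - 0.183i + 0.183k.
[[0.933, -0.3535, -0.067], [0.3535, 0.866, 0.3535], [-0.067, -0.3535, 0.933]]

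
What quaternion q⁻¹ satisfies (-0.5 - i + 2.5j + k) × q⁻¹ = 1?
-0.0588 + 0.1176i - 0.2941j - 0.1176k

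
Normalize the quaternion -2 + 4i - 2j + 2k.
-0.378 + 0.7559i - 0.378j + 0.378k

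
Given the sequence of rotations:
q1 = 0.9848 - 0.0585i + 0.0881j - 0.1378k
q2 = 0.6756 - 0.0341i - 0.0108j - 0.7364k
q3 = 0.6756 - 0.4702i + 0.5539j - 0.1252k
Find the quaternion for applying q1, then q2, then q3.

q2 · q1 = 0.5628 - 0.0067i + 0.0873j - 0.8219k
q3 · q2 · q1 = 0.2258 - 0.7135i - 0.0149j - 0.6631k
0.2258 - 0.7135i - 0.0149j - 0.6631k


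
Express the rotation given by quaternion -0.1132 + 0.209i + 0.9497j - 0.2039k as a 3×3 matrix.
[[-0.887, 0.3508, -0.3002], [0.4431, 0.8295, -0.34], [0.1298, -0.4346, -0.8912]]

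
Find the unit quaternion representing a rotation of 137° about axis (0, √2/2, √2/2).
0.3665 + 0.6579j + 0.6579k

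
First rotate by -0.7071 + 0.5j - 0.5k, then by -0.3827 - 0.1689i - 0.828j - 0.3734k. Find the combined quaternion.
0.4979 + 0.7201i + 0.3097j + 0.3709k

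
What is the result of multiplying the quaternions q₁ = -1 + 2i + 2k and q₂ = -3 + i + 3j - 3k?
7 - 13i + 5j + 3k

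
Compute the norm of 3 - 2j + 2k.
√17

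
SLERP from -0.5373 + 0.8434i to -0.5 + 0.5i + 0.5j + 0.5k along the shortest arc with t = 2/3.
-0.5527 + 0.6654i + 0.3549j + 0.3549k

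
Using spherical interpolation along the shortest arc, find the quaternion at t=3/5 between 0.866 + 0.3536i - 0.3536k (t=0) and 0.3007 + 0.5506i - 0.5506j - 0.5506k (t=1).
0.5816 + 0.5162i - 0.3587j - 0.5162k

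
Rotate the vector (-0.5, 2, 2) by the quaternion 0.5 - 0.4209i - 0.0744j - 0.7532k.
(2.824, 0.433, 0.297)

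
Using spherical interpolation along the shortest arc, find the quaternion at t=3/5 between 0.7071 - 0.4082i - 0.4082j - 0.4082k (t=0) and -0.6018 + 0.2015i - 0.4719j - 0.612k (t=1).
0.875 - 0.3903i + 0.1397j + 0.2499k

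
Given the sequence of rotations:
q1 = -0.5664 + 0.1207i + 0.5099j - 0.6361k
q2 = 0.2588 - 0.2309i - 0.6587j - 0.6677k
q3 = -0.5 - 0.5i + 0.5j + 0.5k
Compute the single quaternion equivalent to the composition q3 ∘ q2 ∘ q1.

q2 · q1 = -0.2076 + 0.9215i + 0.2776j + 0.1753k
q3 · q2 · q1 = 0.3381 - 0.4081i + 0.3058j - 0.791k
0.3381 - 0.4081i + 0.3058j - 0.791k


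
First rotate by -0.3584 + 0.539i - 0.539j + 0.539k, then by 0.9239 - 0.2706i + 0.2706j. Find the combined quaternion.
-0.0394 + 0.7408i - 0.4491j + 0.498k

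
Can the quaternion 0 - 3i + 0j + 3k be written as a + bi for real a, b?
No. The quaternion -3i + 3k has j-coefficient y = 0 and k-coefficient z = 3, not both zero, so it does not lie in the complex subalgebra spanned by 1 and i.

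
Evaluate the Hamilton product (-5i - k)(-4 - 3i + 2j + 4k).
-11 + 22i + 23j - 6k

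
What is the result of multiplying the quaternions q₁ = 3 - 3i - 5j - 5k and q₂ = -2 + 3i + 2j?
13 + 25i + j + 19k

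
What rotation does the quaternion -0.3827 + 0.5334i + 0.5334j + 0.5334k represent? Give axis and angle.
axis = (√3/3, √3/3, √3/3), θ = 5π/4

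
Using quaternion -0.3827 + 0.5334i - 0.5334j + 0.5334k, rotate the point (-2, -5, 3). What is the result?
(4.012, 2.163, 4.151)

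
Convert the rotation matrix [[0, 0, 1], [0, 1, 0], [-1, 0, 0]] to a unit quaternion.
0.7071 + 0.7071j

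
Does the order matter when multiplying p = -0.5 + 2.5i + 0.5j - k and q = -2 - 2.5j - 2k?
Yes: pq = 0.25 - 8.5i + 5.25j - 3.25k ≠ 0.25 - 1.5i - 4.75j + 9.25k = qp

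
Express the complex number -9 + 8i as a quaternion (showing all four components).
-9 + 8i + 0j + 0k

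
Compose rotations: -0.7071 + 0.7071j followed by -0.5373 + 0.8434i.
0.3799 - 0.5964i - 0.3799j + 0.5964k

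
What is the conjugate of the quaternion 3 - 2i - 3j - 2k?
3 + 2i + 3j + 2k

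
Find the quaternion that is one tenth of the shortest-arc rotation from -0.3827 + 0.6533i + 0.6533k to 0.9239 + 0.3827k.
-0.5085 + 0.6363i + 0.5801k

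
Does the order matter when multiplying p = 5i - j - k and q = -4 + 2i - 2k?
Yes: pq = -12 - 18i + 12j + 6k ≠ -12 - 22i - 4j + 2k = qp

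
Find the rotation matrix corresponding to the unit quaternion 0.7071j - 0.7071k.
[[-1, 0, 0], [0, 0, -1], [0, -1, 0]]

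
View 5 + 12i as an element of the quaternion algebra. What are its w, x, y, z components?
5 + 12i + 0j + 0k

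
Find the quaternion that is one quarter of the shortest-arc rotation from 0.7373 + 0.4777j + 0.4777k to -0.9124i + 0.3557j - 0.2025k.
0.6664 - 0.3346i + 0.5622j + 0.3575k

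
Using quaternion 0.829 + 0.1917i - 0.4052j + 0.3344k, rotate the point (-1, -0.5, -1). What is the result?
(0.451, -0.162, -1.422)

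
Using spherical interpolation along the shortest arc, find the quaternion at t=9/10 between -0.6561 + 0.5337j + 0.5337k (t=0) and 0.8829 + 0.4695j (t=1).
-0.9239 - 0.3761j + 0.0697k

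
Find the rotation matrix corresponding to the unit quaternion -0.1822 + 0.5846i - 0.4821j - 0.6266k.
[[-0.2501, -0.792, -0.5569], [-0.3353, -0.4688, 0.8172], [-0.9083, 0.3911, -0.1484]]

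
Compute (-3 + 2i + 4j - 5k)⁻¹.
-0.0556 - 0.037i - 0.0741j + 0.0926k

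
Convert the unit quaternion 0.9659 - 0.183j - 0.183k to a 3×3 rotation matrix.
[[0.866, 0.3535, -0.3535], [-0.3535, 0.933, 0.067], [0.3535, 0.067, 0.933]]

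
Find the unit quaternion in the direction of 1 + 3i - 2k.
0.2673 + 0.8018i - 0.5345k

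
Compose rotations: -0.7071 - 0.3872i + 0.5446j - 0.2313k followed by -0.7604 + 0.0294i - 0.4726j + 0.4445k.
0.9093 + 0.1409i - 0.2452j - 0.3054k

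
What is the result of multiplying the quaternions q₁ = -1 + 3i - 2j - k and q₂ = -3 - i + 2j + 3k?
13 - 12i - 4j + 4k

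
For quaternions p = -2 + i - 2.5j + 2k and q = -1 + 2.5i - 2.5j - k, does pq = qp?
No: pq = -4.75 + 1.5i + 13.5j + 3.75k ≠ -4.75 - 13.5i + 1.5j - 3.75k = qp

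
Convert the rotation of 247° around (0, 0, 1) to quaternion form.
-0.5519 + 0.8339k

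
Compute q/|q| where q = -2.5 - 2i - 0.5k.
-0.7715 - 0.6172i - 0.1543k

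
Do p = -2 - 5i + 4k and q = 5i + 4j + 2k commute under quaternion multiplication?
No: pq = 17 - 26i + 22j - 24k ≠ 17 + 6i - 38j + 16k = qp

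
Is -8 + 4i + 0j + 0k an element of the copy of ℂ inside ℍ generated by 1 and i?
Yes. The quaternion -8 + 4i has j- and k-coefficients y = z = 0, so it lies in the complex subalgebra spanned by 1 and i.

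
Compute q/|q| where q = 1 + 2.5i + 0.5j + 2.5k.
0.2697 + 0.6742i + 0.1348j + 0.6742k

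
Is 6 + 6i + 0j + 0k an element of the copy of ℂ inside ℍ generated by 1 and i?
Yes. The quaternion 6 + 6i has j- and k-coefficients y = z = 0, so it lies in the complex subalgebra spanned by 1 and i.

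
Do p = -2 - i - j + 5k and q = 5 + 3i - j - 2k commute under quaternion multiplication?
No: pq = 2 - 4i + 10j + 33k ≠ 2 - 18i - 16j + 25k = qp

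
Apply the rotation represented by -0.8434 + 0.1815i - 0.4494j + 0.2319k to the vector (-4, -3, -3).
(-5.165, -0.556, 2.649)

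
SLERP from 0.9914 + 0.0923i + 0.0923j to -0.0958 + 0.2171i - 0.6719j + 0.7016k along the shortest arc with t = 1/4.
0.9143 + 0.0051i + 0.3199j - 0.2484k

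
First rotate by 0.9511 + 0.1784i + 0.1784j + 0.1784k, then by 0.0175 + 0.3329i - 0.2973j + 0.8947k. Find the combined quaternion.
-0.1493 + 0.1071i - 0.1794j + 0.9665k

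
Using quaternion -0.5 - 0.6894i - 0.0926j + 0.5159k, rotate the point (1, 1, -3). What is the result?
(2.95, 1.484, -0.307)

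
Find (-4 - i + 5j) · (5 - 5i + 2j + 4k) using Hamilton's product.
-35 + 35i + 21j + 7k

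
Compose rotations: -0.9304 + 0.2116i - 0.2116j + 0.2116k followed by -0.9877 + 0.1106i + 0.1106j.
0.919 - 0.2885i + 0.0827j - 0.2558k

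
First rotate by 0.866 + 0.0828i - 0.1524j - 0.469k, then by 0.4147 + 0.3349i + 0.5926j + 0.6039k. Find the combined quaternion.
0.7049 + 0.1385i + 0.6571j + 0.2284k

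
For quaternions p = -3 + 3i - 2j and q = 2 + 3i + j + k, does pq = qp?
No: pq = -13 - 5i - 10j + 6k ≠ -13 - i - 4j - 12k = qp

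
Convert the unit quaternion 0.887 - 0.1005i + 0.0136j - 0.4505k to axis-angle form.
axis = (-0.2176, 0.0295, -0.9756), θ = 55°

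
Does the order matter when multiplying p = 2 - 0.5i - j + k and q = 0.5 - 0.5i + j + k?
Yes: pq = 0.75 - 3.25i + 1.5j + 1.5k ≠ 0.75 + 0.75i + 1.5j + 3.5k = qp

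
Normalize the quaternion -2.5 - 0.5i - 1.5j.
-0.8452 - 0.169i - 0.5071j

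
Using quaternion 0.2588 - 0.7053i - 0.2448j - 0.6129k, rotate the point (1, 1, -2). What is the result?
(-0.684, -2.048, 1.156)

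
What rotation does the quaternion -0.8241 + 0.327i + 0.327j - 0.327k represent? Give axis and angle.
axis = (√3/3, √3/3, -√3/3), θ = 291°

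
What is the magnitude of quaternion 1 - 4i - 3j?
√26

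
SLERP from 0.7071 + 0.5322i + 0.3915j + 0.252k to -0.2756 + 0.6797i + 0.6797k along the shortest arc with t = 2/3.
0.085 + 0.7514i + 0.1653j + 0.6331k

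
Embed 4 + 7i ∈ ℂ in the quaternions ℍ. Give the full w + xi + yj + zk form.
4 + 7i + 0j + 0k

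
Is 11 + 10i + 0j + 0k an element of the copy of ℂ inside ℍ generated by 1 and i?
Yes. The quaternion 11 + 10i has j- and k-coefficients y = z = 0, so it lies in the complex subalgebra spanned by 1 and i.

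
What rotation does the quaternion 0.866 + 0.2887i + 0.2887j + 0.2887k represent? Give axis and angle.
axis = (√3/3, √3/3, √3/3), θ = π/3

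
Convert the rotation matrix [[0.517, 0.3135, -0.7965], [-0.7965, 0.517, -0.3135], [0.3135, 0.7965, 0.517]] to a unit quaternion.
0.7986 + 0.3475i - 0.3475j - 0.3475k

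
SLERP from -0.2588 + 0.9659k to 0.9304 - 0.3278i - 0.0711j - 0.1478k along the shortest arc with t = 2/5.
-0.6389 + 0.161i + 0.0349j + 0.7514k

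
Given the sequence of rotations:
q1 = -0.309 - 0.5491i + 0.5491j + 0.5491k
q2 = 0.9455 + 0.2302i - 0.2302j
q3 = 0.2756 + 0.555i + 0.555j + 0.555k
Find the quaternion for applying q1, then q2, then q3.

q2 · q1 = -0.0394 - 0.7167i + 0.4639j + 0.5192k
q3 · q2 · q1 = -0.1587 - 0.1887i - 0.5799j + 0.7765k
-0.1587 - 0.1887i - 0.5799j + 0.7765k


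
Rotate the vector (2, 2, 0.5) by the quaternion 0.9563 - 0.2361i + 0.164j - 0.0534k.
(2.1, 1.623, -1.098)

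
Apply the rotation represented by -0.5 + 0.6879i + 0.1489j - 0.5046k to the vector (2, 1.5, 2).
(-1.243, 1.811, -2.329)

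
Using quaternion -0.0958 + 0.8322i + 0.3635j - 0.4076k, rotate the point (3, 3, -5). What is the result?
(6.531, 0.582, 0.053)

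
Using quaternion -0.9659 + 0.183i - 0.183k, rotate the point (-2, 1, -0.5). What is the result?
(-2.186, -0.018, -0.686)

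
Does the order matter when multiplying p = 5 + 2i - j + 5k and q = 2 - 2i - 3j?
Yes: pq = 11 + 9i - 27j + 2k ≠ 11 - 21i - 7j + 18k = qp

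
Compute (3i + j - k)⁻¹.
-0.2727i - 0.0909j + 0.0909k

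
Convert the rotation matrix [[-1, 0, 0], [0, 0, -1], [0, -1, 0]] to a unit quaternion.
-0.7071j + 0.7071k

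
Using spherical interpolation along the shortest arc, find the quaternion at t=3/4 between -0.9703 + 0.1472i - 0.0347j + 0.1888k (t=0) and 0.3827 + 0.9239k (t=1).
-0.6675 + 0.0505i - 0.0119j - 0.7428k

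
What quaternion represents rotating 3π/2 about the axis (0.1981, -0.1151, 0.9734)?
-0.7071 + 0.1401i - 0.0814j + 0.6883k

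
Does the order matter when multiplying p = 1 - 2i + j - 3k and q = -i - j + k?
Yes: pq = 2 - 3i + 4j + 4k ≠ 2 + i - 6j - 2k = qp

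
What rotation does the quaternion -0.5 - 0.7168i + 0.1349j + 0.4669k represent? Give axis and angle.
axis = (-0.8277, 0.1558, 0.5391), θ = 4π/3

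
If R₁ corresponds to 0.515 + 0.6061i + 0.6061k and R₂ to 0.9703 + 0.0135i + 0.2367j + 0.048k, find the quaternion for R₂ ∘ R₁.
0.4624 + 0.7385i + 0.1428j + 0.4694k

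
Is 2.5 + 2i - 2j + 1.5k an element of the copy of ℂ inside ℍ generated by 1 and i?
No. The quaternion 2.5 + 2i - 2j + 1.5k has j-coefficient y = -2 and k-coefficient z = 1.5, not both zero, so it does not lie in the complex subalgebra spanned by 1 and i.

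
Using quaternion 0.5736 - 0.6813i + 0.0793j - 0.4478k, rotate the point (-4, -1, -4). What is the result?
(-5.556, -0.026, -1.461)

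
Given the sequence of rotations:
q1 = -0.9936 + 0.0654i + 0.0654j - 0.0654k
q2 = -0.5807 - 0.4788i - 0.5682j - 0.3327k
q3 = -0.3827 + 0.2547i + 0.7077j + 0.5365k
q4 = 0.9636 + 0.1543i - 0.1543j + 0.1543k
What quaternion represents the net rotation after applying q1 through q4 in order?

q2 · q1 = 0.6237 + 0.4967i + 0.4735j + 0.3744k
q3 · q2 · q1 = -0.9012 - 0.0203i + 0.4313j - 0.0396k
q4 · q3 · q2 · q1 = -0.7926 - 0.2191i + 0.5576j - 0.1138k
-0.7926 - 0.2191i + 0.5576j - 0.1138k


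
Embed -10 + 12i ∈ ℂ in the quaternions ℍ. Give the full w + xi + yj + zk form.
-10 + 12i + 0j + 0k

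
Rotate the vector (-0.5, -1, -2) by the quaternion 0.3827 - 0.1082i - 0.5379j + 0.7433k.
(1.939, 1.219, -0.039)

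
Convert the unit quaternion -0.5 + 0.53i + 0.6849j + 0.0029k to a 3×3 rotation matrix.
[[0.0618, 0.7289, -0.6818], [0.7231, 0.4382, 0.534], [0.688, -0.526, -0.5]]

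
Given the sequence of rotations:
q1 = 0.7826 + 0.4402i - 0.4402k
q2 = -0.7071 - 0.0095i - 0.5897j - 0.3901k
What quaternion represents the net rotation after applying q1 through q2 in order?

q2 · q1 = -0.7209 - 0.0591i - 0.6374j + 0.2656k
-0.7209 - 0.0591i - 0.6374j + 0.2656k


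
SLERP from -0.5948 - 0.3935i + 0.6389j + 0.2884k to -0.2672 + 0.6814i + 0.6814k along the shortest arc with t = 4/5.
-0.4232 + 0.5187i + 0.1875j + 0.7188k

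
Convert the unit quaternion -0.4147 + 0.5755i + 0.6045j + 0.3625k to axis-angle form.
axis = (0.6324, 0.6643, 0.3984), θ = 229°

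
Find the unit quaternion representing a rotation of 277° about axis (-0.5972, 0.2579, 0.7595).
-0.749 - 0.3957i + 0.1709j + 0.5033k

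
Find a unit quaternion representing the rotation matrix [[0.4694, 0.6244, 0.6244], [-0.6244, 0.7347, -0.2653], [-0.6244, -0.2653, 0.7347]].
0.8571 + 0.3642j - 0.3642k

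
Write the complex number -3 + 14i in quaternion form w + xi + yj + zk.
-3 + 14i + 0j + 0k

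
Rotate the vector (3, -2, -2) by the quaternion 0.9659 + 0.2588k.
(3.598, -0.232, -2)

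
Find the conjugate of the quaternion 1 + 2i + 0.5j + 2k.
1 - 2i - 0.5j - 2k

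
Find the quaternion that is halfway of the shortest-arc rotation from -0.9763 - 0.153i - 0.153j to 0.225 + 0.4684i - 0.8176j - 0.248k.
-0.7866 - 0.4069i + 0.4352j + 0.1624k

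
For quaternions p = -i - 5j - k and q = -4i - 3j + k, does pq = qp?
No: pq = -18 - 8i + 5j - 17k ≠ -18 + 8i - 5j + 17k = qp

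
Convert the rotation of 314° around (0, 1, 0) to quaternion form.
-0.9205 + 0.3907j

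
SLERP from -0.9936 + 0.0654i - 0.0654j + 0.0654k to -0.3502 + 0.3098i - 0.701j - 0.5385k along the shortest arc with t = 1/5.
-0.9593 + 0.1357i - 0.2347j - 0.079k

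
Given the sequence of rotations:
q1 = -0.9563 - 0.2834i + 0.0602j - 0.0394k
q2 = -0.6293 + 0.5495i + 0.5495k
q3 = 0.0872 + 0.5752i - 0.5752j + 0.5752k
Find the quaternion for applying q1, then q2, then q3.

q2 · q1 = 0.7792 - 0.3802i - 0.172j - 0.4676k
q3 · q2 · q1 = 0.4567 + 0.7829i - 0.4129j + 0.0898k
0.4567 + 0.7829i - 0.4129j + 0.0898k


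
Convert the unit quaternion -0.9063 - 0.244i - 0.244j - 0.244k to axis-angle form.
axis = (-√3/3, -√3/3, -√3/3), θ = 310°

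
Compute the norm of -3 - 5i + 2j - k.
√39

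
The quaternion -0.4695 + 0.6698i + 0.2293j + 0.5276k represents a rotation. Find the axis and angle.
axis = (0.7586, 0.2597, 0.5976), θ = 236°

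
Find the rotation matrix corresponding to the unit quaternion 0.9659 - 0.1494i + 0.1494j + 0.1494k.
[[0.9107, -0.3333, 0.244], [0.244, 0.9107, 0.3333], [-0.3333, -0.244, 0.9107]]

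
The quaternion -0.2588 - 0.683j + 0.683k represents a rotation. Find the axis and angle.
axis = (0, -√2/2, √2/2), θ = 7π/6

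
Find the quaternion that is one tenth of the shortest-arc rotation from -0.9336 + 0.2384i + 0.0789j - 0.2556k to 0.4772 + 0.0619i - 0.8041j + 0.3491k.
-0.9215 + 0.2139i + 0.1669j - 0.2778k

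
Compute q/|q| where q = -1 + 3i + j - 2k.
-0.2582 + 0.7746i + 0.2582j - 0.5164k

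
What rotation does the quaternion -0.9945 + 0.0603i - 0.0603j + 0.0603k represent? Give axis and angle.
axis = (√3/3, -√3/3, √3/3), θ = 348°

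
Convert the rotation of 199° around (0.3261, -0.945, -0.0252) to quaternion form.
-0.165 + 0.3216i - 0.932j - 0.0249k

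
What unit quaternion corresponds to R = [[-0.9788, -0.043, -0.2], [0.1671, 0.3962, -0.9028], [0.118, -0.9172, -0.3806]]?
-0.0958 + 0.0374i + 0.83j - 0.5482k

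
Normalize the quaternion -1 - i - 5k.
-0.1925 - 0.1925i - 0.9623k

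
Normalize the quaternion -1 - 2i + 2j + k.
-0.3162 - 0.6325i + 0.6325j + 0.3162k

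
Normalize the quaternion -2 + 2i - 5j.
-0.3482 + 0.3482i - 0.8704j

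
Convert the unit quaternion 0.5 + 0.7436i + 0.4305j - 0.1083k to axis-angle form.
axis = (0.8586, 0.4971, -0.1251), θ = 2π/3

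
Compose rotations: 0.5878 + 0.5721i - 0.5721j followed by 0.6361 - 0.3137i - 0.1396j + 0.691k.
0.4735 + 0.5748i - 0.0506j + 0.6655k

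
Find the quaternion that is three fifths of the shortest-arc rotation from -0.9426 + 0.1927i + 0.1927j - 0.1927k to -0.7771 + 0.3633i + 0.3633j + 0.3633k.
-0.8871 + 0.3096i + 0.3096j + 0.1462k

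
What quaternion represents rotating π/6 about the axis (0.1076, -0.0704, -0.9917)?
0.9659 + 0.0278i - 0.0182j - 0.2567k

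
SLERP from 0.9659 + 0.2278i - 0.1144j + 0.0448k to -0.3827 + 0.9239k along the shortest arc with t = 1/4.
0.9413 + 0.1929i - 0.0969j - 0.2596k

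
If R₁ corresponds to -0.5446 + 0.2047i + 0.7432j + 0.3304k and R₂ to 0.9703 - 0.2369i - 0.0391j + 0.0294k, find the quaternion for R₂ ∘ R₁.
-0.4606 + 0.2929i + 0.8267j + 0.1365k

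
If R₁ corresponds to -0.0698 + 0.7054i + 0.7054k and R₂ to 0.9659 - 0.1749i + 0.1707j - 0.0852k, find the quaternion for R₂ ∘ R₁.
0.1161 + 0.814i + 0.0514j + 0.5669k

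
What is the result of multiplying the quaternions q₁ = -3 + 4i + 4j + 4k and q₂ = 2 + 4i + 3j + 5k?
-54 + 4i - 5j - 11k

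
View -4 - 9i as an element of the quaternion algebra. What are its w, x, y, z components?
-4 - 9i + 0j + 0k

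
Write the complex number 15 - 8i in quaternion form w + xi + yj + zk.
15 - 8i + 0j + 0k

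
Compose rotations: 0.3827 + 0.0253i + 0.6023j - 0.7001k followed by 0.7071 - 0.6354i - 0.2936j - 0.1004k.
0.3932 + 0.0407i - 0.1339j - 0.9087k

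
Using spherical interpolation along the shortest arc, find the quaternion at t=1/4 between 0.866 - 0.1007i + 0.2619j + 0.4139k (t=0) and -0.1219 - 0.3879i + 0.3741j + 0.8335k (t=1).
0.6872 - 0.2066i + 0.3373j + 0.6094k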